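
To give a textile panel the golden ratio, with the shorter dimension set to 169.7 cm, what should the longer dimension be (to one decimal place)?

274.6 cm

golden ratio ≈ 1.61803.
Longer side = 169.7 × 1.61803 ≈ 274.580 → 274.6 cm.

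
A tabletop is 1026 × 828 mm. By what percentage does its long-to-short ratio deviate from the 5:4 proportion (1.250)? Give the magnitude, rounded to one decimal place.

0.9%

Ratio = 1026 / 828 ≈ 1.2391.
Ideal 5:4 = 1.2500. |1.2391 − 1.2500| / 1.2500 ≈ 0.87% → 0.9%.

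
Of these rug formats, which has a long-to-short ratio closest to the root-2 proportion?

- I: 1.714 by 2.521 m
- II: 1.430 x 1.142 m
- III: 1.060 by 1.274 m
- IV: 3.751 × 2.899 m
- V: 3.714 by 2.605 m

V

Target root-2 ≈ 1.414.
I: 1.471 (Δ0.057)  II: 1.252 (Δ0.162)  III: 1.202 (Δ0.212)  IV: 1.294 (Δ0.120)  V: 1.426 (Δ0.012)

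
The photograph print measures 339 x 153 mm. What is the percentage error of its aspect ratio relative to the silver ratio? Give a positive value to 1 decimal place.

8.2%

Ratio = 339 / 153 ≈ 2.2157.
Ideal silver ratio ≈ 2.4142. |2.2157 − 2.4142| / 2.4142 ≈ 8.22% → 8.2%.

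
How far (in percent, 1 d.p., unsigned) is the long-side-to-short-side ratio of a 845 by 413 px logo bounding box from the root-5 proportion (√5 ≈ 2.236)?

8.5%

Ratio = 845 / 413 ≈ 2.0460.
Ideal root-5 ≈ 2.2361. |2.0460 − 2.2361| / 2.2361 ≈ 8.50% → 8.5%.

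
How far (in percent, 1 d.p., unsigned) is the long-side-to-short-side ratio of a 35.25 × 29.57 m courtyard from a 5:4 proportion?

4.6%

Ratio = 35.25 / 29.57 ≈ 1.1921.
Ideal 5:4 = 1.2500. |1.1921 − 1.2500| / 1.2500 ≈ 4.63% → 4.6%.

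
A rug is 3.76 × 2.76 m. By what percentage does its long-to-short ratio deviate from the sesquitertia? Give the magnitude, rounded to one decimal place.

2.2%

Ratio = 3.76 / 2.76 ≈ 1.3623.
Ideal 4:3 ≈ 1.3333. |1.3623 − 1.3333| / 1.3333 ≈ 2.18% → 2.2%.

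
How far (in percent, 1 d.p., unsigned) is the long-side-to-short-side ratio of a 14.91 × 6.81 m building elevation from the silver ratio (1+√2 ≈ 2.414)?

9.3%

Ratio = 14.91 / 6.81 ≈ 2.1894.
Ideal silver ratio ≈ 2.4142. |2.1894 − 2.4142| / 2.4142 ≈ 9.31% → 9.3%.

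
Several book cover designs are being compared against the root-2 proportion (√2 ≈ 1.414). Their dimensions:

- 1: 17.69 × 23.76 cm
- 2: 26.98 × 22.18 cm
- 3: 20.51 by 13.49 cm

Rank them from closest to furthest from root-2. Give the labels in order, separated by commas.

Ratios: 1 = 23.76 / 17.69 ≈ 1.343; 2 = 26.98 / 22.18 ≈ 1.216; 3 = 20.51 / 13.49 ≈ 1.520.
|Δ from 1.414|: 1 0.071; 2 0.198; 3 0.106.

1, 3, 2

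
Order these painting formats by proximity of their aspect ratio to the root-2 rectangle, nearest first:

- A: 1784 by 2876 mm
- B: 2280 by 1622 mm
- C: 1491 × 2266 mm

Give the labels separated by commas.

A: 2876/1784 ≈ 1.612 → |1.612 − 1.414| = 0.198
B: 2280/1622 ≈ 1.406 → |1.406 − 1.414| = 0.008
C: 2266/1491 ≈ 1.520 → |1.520 − 1.414| = 0.106

B, C, A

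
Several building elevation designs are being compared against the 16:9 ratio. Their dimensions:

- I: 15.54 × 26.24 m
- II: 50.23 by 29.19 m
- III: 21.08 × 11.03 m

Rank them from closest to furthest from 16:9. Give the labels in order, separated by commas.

Ratios: I = 26.24 / 15.54 ≈ 1.689; II = 50.23 / 29.19 ≈ 1.721; III = 21.08 / 11.03 ≈ 1.911.
|Δ from 1.778|: I 0.089; II 0.057; III 0.133.

II, I, III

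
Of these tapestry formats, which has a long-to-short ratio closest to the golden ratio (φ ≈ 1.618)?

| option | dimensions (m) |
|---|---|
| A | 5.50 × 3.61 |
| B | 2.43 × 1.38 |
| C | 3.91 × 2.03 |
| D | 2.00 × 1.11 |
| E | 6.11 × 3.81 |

E

Ratios (long/short): A ≈ 1.524; B ≈ 1.761; C ≈ 1.926; D ≈ 1.802; E ≈ 1.604.
golden ratio ≈ 1.618; option E is nearest (Δ 0.014).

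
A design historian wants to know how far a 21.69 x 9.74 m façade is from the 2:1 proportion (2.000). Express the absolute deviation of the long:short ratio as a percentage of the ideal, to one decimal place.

11.3%

Ratio = 21.69 / 9.74 ≈ 2.2269.
Ideal 2:1 = 2.0000. |2.2269 − 2.0000| / 2.0000 ≈ 11.35% → 11.3%.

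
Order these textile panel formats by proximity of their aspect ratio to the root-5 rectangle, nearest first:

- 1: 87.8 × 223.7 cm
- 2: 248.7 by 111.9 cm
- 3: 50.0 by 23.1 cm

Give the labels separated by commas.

2, 3, 1

Ratios: 1 = 223.7 / 87.8 ≈ 2.548; 2 = 248.7 / 111.9 ≈ 2.223; 3 = 50.0 / 23.1 ≈ 2.165.
|Δ from 2.236|: 1 0.312; 2 0.013; 3 0.071.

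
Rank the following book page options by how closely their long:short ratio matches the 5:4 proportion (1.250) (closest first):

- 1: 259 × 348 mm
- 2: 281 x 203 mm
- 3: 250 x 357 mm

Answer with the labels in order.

1, 2, 3

1: 348/259 ≈ 1.344 → |1.344 − 1.250| = 0.094
2: 281/203 ≈ 1.384 → |1.384 − 1.250| = 0.134
3: 357/250 ≈ 1.428 → |1.428 − 1.250| = 0.178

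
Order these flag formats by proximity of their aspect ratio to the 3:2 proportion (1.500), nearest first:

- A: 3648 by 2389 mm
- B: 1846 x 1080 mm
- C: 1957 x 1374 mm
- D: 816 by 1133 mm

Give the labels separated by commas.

A, C, D, B

Ratios: A = 3648 / 2389 ≈ 1.527; B = 1846 / 1080 ≈ 1.709; C = 1957 / 1374 ≈ 1.424; D = 1133 / 816 ≈ 1.388.
|Δ from 1.500|: A 0.027; B 0.209; C 0.076; D 0.112.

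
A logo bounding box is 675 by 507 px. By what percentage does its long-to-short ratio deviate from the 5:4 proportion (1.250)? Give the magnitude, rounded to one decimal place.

6.5%

Ratio = 675 / 507 ≈ 1.3314.
Ideal 5:4 = 1.2500. |1.3314 − 1.2500| / 1.2500 ≈ 6.51% → 6.5%.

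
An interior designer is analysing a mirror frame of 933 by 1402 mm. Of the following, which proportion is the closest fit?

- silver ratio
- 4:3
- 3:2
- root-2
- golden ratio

3:2

1402/933 ≈ 1.503. Nearest candidates are 3:2 (1.500, off by 0.003) and root-2 (1.414, off by 0.089).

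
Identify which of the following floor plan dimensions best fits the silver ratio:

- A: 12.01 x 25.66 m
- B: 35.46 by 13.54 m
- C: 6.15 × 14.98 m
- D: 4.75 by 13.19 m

C

Ratios (long/short): A ≈ 2.137; B ≈ 2.619; C ≈ 2.436; D ≈ 2.777.
silver ratio ≈ 2.414; option C is nearest (Δ 0.022).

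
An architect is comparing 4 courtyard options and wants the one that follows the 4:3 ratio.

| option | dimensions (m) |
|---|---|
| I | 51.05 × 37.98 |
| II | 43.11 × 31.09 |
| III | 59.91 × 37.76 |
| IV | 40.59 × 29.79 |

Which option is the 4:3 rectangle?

I

Target 4:3 ≈ 1.333.
I: 1.344 (Δ0.011)  II: 1.387 (Δ0.054)  III: 1.587 (Δ0.254)  IV: 1.363 (Δ0.030)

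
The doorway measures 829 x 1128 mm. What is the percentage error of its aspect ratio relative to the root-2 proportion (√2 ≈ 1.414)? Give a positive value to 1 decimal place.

3.8%

Ratio = 1128 / 829 ≈ 1.3607.
Ideal root-2 ≈ 1.4142. |1.3607 − 1.4142| / 1.4142 ≈ 3.78% → 3.8%.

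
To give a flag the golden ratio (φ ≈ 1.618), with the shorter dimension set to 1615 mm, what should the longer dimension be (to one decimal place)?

golden ratio ≈ 1.61803.
Longer side = 1615 × 1.61803 ≈ 2613.118 → 2613.1 mm.

2613.1 mm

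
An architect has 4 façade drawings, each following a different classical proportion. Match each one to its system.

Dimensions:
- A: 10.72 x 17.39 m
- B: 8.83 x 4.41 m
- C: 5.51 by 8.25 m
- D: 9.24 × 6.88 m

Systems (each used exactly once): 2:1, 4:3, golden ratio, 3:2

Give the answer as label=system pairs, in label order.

A=golden ratio, B=2:1, C=3:2, D=4:3

A = 17.39/10.72 ≈ 1.622 → golden ratio (1.618)
B = 8.83/4.41 ≈ 2.002 → 2:1 (2.000)
C = 8.25/5.51 ≈ 1.497 → 3:2 (1.500)
D = 9.24/6.88 ≈ 1.343 → 4:3 (1.333)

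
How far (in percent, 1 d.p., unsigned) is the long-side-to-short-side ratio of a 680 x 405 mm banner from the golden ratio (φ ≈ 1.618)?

3.8%

Ratio = 680 / 405 ≈ 1.6790.
Ideal golden ratio ≈ 1.6180. |1.6790 − 1.6180| / 1.6180 ≈ 3.77% → 3.8%.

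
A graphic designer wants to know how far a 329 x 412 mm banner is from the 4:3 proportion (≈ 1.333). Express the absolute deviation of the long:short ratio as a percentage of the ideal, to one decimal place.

Ratio = 412 / 329 ≈ 1.2523.
Ideal 4:3 ≈ 1.3333. |1.2523 − 1.3333| / 1.3333 ≈ 6.08% → 6.1%.

6.1%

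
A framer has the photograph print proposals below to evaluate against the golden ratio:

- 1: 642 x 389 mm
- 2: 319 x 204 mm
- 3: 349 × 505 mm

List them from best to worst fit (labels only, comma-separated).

1: 642/389 ≈ 1.650 → |1.650 − 1.618| = 0.032
2: 319/204 ≈ 1.564 → |1.564 − 1.618| = 0.054
3: 505/349 ≈ 1.447 → |1.447 − 1.618| = 0.171

1, 2, 3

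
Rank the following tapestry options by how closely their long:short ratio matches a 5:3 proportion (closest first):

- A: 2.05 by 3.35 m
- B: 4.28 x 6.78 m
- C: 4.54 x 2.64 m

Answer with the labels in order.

A, C, B

A: 3.35/2.05 ≈ 1.634 → |1.634 − 1.667| = 0.033
B: 6.78/4.28 ≈ 1.584 → |1.584 − 1.667| = 0.083
C: 4.54/2.64 ≈ 1.720 → |1.720 − 1.667| = 0.053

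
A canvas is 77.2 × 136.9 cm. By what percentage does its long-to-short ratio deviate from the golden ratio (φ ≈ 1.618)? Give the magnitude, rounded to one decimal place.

9.6%

Ratio = 136.9 / 77.2 ≈ 1.7733.
Ideal golden ratio ≈ 1.6180. |1.7733 − 1.6180| / 1.6180 ≈ 9.60% → 9.6%.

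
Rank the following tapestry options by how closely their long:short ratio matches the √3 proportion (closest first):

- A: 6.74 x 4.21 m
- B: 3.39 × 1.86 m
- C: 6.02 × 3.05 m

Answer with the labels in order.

B, A, C

Ratios: A = 6.74 / 4.21 ≈ 1.601; B = 3.39 / 1.86 ≈ 1.823; C = 6.02 / 3.05 ≈ 1.974.
|Δ from 1.732|: A 0.131; B 0.091; C 0.242.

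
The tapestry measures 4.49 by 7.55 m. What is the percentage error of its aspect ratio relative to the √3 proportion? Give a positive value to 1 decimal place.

Ratio = 7.55 / 4.49 ≈ 1.6815.
Ideal root-3 ≈ 1.7321. |1.6815 − 1.7321| / 1.7321 ≈ 2.92% → 2.9%.

2.9%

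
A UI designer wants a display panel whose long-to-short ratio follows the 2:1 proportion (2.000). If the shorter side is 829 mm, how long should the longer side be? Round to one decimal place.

2:1 = 2.00000.
Longer side = 829 × 2.00000 ≈ 1658.000 → 1658.0 mm.

1658.0 mm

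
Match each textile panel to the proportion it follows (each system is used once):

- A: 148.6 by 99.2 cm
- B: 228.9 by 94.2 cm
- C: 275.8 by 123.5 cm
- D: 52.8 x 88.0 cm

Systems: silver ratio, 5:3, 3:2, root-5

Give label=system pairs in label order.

A=3:2, B=silver ratio, C=root-5, D=5:3

A = 148.6/99.2 ≈ 1.498 → 3:2 (1.500)
B = 228.9/94.2 ≈ 2.430 → silver ratio (2.414)
C = 275.8/123.5 ≈ 2.233 → root-5 (2.236)
D = 88.0/52.8 ≈ 1.667 → 5:3 (1.667)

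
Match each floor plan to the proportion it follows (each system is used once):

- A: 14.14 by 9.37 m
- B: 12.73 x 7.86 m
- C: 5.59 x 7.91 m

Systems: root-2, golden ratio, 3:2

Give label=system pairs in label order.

A=3:2, B=golden ratio, C=root-2

Ratios: A ≈ 1.509; B ≈ 1.620; C ≈ 1.415.
Targets: root-2 ≈ 1.414; golden ratio ≈ 1.618; 3:2 ≈ 1.500.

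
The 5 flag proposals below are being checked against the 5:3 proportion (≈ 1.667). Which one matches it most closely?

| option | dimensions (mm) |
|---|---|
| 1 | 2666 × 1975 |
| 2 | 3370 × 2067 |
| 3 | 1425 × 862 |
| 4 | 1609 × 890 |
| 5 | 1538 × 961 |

Ratios (long/short): 1 ≈ 1.350; 2 ≈ 1.630; 3 ≈ 1.653; 4 ≈ 1.808; 5 ≈ 1.600.
5:3 ≈ 1.667; option 3 is nearest (Δ 0.014).

3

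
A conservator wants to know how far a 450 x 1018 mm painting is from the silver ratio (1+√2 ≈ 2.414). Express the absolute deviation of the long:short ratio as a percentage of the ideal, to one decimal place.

6.3%

Ratio = 1018 / 450 ≈ 2.2622.
Ideal silver ratio ≈ 2.4142. |2.2622 − 2.4142| / 2.4142 ≈ 6.30% → 6.3%.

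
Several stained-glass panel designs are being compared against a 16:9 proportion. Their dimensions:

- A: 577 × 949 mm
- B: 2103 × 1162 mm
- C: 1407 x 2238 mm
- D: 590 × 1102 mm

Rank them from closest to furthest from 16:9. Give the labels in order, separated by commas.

A: 949/577 ≈ 1.645 → |1.645 − 1.778| = 0.133
B: 2103/1162 ≈ 1.810 → |1.810 − 1.778| = 0.032
C: 2238/1407 ≈ 1.591 → |1.591 − 1.778| = 0.187
D: 1102/590 ≈ 1.868 → |1.868 − 1.778| = 0.090

B, D, A, C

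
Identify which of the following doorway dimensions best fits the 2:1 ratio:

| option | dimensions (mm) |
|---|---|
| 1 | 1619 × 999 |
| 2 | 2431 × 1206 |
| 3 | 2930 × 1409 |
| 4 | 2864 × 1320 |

2

Ratios (long/short): 1 ≈ 1.621; 2 ≈ 2.016; 3 ≈ 2.079; 4 ≈ 2.170.
2:1 ≈ 2.000; option 2 is nearest (Δ 0.016).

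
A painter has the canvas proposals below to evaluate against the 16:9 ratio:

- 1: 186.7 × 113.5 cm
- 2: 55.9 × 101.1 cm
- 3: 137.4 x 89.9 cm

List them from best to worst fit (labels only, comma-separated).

Ratios: 1 = 186.7 / 113.5 ≈ 1.645; 2 = 101.1 / 55.9 ≈ 1.809; 3 = 137.4 / 89.9 ≈ 1.528.
|Δ from 1.778|: 1 0.133; 2 0.031; 3 0.250.

2, 1, 3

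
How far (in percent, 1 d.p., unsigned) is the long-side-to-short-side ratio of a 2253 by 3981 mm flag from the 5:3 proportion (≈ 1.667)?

Ratio = 3981 / 2253 ≈ 1.7670.
Ideal 5:3 ≈ 1.6667. |1.7670 − 1.6667| / 1.6667 ≈ 6.02% → 6.0%.

6.0%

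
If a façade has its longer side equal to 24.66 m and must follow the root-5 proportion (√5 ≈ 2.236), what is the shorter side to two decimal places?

11.03 m

root-5 ≈ 2.23607.
Shorter side = 24.66 ÷ 2.23607 ≈ 11.0283 → 11.03 m.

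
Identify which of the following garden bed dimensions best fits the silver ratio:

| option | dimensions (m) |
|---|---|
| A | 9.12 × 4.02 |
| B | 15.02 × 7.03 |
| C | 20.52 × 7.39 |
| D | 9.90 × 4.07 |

Target silver ratio ≈ 2.414.
A: 2.269 (Δ0.145)  B: 2.137 (Δ0.277)  C: 2.777 (Δ0.363)  D: 2.432 (Δ0.018)

D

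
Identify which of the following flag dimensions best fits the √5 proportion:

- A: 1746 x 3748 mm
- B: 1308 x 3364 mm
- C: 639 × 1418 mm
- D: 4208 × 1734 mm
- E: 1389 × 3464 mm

C

Target root-5 ≈ 2.236.
A: 2.147 (Δ0.089)  B: 2.572 (Δ0.336)  C: 2.219 (Δ0.017)  D: 2.427 (Δ0.191)  E: 2.494 (Δ0.258)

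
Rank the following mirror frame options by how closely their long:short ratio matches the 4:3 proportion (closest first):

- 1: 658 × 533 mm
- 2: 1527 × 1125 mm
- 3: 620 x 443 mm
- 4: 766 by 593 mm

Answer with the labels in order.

2, 4, 3, 1

Ratios: 1 = 658 / 533 ≈ 1.235; 2 = 1527 / 1125 ≈ 1.357; 3 = 620 / 443 ≈ 1.400; 4 = 766 / 593 ≈ 1.292.
|Δ from 1.333|: 1 0.098; 2 0.024; 3 0.067; 4 0.041.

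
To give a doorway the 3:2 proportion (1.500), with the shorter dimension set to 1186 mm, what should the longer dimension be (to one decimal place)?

1779.0 mm

3:2 = 1.50000.
Longer side = 1186 × 1.50000 ≈ 1779.000 → 1779.0 mm.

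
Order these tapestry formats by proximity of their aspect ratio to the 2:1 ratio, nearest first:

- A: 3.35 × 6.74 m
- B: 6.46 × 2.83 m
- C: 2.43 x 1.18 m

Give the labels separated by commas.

A, C, B

A: 6.74/3.35 ≈ 2.012 → |2.012 − 2.000| = 0.012
B: 6.46/2.83 ≈ 2.283 → |2.283 − 2.000| = 0.283
C: 2.43/1.18 ≈ 2.059 → |2.059 − 2.000| = 0.059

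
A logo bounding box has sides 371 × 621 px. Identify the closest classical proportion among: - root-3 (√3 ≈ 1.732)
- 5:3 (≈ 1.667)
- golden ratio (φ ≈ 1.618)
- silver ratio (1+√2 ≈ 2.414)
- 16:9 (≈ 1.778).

Ratio = 621 / 371 ≈ 1.674.
Distances: root-3 1.732 (Δ 0.058); 5:3 1.667 (Δ 0.007); golden ratio 1.618 (Δ 0.056); silver ratio 2.414 (Δ 0.740); 16:9 1.778 (Δ 0.104).

5:3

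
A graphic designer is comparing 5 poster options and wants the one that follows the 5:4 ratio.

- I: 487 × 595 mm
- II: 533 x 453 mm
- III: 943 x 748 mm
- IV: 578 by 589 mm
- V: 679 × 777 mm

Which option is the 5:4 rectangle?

III

Target 5:4 ≈ 1.250.
I: 1.222 (Δ0.028)  II: 1.177 (Δ0.073)  III: 1.261 (Δ0.011)  IV: 1.019 (Δ0.231)  V: 1.144 (Δ0.106)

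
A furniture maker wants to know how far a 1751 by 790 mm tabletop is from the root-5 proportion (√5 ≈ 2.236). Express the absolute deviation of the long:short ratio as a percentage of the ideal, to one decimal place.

0.9%

Ratio = 1751 / 790 ≈ 2.2165.
Ideal root-5 ≈ 2.2361. |2.2165 − 2.2361| / 2.2361 ≈ 0.88% → 0.9%.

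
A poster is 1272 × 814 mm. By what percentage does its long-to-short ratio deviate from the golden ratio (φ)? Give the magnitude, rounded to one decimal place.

Ratio = 1272 / 814 ≈ 1.5627.
Ideal golden ratio ≈ 1.6180. |1.5627 − 1.6180| / 1.6180 ≈ 3.42% → 3.4%.

3.4%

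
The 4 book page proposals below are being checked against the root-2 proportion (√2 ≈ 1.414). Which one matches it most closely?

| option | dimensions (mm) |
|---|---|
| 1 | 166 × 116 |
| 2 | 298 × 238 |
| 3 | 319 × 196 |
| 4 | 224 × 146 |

1

Target root-2 ≈ 1.414.
1: 1.431 (Δ0.017)  2: 1.252 (Δ0.162)  3: 1.628 (Δ0.214)  4: 1.534 (Δ0.120)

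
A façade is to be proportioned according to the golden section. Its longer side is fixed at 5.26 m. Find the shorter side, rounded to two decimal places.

3.25 m

golden ratio ≈ 1.61803.
Shorter side = 5.26 ÷ 1.61803 ≈ 3.2509 → 3.25 m.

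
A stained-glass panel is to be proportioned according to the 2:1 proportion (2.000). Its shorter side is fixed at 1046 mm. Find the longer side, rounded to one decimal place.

2092.0 mm

2:1 = 2.00000.
Longer side = 1046 × 2.00000 ≈ 2092.000 → 2092.0 mm.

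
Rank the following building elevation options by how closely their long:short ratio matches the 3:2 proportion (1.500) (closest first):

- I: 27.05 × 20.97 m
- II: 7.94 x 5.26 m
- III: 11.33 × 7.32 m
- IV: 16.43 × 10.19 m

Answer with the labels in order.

Ratios: I = 27.05 / 20.97 ≈ 1.290; II = 7.94 / 5.26 ≈ 1.510; III = 11.33 / 7.32 ≈ 1.548; IV = 16.43 / 10.19 ≈ 1.612.
|Δ from 1.500|: I 0.210; II 0.010; III 0.048; IV 0.112.

II, III, IV, I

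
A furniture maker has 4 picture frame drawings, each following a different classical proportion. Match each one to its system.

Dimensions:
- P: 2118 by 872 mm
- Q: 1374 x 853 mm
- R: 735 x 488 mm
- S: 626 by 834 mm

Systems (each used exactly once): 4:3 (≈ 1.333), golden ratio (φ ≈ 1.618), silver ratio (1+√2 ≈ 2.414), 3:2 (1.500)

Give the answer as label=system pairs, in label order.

P = 2118/872 ≈ 2.429 → silver ratio (2.414)
Q = 1374/853 ≈ 1.611 → golden ratio (1.618)
R = 735/488 ≈ 1.506 → 3:2 (1.500)
S = 834/626 ≈ 1.332 → 4:3 (1.333)

P=silver ratio, Q=golden ratio, R=3:2, S=4:3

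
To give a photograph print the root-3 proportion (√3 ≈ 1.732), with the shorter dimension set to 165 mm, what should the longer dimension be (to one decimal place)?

285.8 mm

root-3 ≈ 1.73205.
Longer side = 165 × 1.73205 ≈ 285.788 → 285.8 mm.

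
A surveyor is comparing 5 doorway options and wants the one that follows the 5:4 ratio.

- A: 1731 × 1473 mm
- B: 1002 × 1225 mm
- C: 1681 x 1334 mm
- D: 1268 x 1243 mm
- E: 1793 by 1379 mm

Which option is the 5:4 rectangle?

C

Ratios (long/short): A ≈ 1.175; B ≈ 1.223; C ≈ 1.260; D ≈ 1.020; E ≈ 1.300.
5:4 ≈ 1.250; option C is nearest (Δ 0.010).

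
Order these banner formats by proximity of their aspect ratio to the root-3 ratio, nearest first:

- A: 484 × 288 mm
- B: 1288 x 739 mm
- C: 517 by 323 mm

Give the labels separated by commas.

B, A, C

A: 484/288 ≈ 1.681 → |1.681 − 1.732| = 0.051
B: 1288/739 ≈ 1.743 → |1.743 − 1.732| = 0.011
C: 517/323 ≈ 1.601 → |1.601 − 1.732| = 0.131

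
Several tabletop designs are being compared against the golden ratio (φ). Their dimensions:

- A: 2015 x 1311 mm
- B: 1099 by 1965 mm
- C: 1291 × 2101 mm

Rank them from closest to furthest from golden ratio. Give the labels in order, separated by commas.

Ratios: A = 2015 / 1311 ≈ 1.537; B = 1965 / 1099 ≈ 1.788; C = 2101 / 1291 ≈ 1.627.
|Δ from 1.618|: A 0.081; B 0.170; C 0.009.

C, A, B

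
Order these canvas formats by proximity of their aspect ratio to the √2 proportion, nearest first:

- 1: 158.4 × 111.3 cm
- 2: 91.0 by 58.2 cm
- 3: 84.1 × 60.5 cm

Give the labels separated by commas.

1, 3, 2

Ratios: 1 = 158.4 / 111.3 ≈ 1.423; 2 = 91.0 / 58.2 ≈ 1.564; 3 = 84.1 / 60.5 ≈ 1.390.
|Δ from 1.414|: 1 0.009; 2 0.150; 3 0.024.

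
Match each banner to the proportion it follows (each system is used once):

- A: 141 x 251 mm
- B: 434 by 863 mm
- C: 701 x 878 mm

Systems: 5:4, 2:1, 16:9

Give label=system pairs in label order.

Ratios: A ≈ 1.780; B ≈ 1.988; C ≈ 1.252.
Targets: 5:4 ≈ 1.250; 2:1 ≈ 2.000; 16:9 ≈ 1.778.

A=16:9, B=2:1, C=5:4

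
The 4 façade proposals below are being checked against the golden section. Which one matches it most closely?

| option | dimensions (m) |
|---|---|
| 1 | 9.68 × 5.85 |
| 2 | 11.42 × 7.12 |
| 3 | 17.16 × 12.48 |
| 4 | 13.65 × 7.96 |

Ratios (long/short): 1 ≈ 1.655; 2 ≈ 1.604; 3 ≈ 1.375; 4 ≈ 1.715.
golden ratio ≈ 1.618; option 2 is nearest (Δ 0.014).

2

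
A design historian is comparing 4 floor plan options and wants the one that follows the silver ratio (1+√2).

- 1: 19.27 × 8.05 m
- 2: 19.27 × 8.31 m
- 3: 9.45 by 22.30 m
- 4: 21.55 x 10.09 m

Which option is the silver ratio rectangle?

1

Ratios (long/short): 1 ≈ 2.394; 2 ≈ 2.319; 3 ≈ 2.360; 4 ≈ 2.136.
silver ratio ≈ 2.414; option 1 is nearest (Δ 0.020).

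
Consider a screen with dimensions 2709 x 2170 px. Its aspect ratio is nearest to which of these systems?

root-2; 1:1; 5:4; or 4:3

5:4

Ratio = 2709 / 2170 ≈ 1.248.
Distances: root-2 1.414 (Δ 0.166); 1:1 1.000 (Δ 0.248); 5:4 1.250 (Δ 0.002); 4:3 1.333 (Δ 0.085).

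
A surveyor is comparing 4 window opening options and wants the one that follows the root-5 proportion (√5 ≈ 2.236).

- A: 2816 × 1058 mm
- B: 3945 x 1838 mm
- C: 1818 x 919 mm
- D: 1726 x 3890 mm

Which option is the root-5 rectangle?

Target root-5 ≈ 2.236.
A: 2.662 (Δ0.426)  B: 2.146 (Δ0.090)  C: 1.978 (Δ0.258)  D: 2.254 (Δ0.018)

D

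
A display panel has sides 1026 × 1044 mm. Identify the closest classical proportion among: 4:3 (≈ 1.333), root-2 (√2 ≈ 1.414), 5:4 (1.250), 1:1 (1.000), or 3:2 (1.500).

Ratio = 1044 / 1026 ≈ 1.018.
Distances: 4:3 1.333 (Δ 0.315); root-2 1.414 (Δ 0.396); 5:4 1.250 (Δ 0.232); 1:1 1.000 (Δ 0.018); 3:2 1.500 (Δ 0.482).

1:1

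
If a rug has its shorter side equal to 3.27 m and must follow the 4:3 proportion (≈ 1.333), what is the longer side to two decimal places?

4.36 m

4:3 ≈ 1.33333.
Longer side = 3.27 × 1.33333 ≈ 4.3600 → 4.36 m.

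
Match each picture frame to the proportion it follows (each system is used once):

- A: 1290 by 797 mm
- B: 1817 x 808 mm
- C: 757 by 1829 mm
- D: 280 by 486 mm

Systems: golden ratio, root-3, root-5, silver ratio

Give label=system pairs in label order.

A=golden ratio, B=root-5, C=silver ratio, D=root-3

A = 1290/797 ≈ 1.619 → golden ratio (1.618)
B = 1817/808 ≈ 2.249 → root-5 (2.236)
C = 1829/757 ≈ 2.416 → silver ratio (2.414)
D = 486/280 ≈ 1.736 → root-3 (1.732)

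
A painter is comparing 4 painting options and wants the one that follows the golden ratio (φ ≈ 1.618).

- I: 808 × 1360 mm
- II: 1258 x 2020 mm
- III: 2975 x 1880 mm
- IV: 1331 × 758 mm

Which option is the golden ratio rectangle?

II

Target golden ratio ≈ 1.618.
I: 1.683 (Δ0.065)  II: 1.606 (Δ0.012)  III: 1.582 (Δ0.036)  IV: 1.756 (Δ0.138)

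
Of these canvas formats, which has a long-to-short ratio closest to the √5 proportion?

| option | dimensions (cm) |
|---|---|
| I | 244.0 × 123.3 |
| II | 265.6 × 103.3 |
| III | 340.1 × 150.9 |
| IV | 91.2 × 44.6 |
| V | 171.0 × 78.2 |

III

Target root-5 ≈ 2.236.
I: 1.979 (Δ0.257)  II: 2.571 (Δ0.335)  III: 2.254 (Δ0.018)  IV: 2.045 (Δ0.191)  V: 2.187 (Δ0.049)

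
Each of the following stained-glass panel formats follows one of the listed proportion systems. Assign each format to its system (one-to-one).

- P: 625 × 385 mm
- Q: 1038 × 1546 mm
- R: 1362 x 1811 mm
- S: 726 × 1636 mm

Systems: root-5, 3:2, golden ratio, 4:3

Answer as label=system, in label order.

P=golden ratio, Q=3:2, R=4:3, S=root-5

P = 625/385 ≈ 1.623 → golden ratio (1.618)
Q = 1546/1038 ≈ 1.489 → 3:2 (1.500)
R = 1811/1362 ≈ 1.330 → 4:3 (1.333)
S = 1636/726 ≈ 2.253 → root-5 (2.236)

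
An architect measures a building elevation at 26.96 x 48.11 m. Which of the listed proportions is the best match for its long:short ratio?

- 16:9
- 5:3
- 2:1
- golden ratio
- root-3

Ratio = 48.11 / 26.96 ≈ 1.784.
Distances: 16:9 1.778 (Δ 0.006); 5:3 1.667 (Δ 0.117); 2:1 2.000 (Δ 0.216); golden ratio 1.618 (Δ 0.166); root-3 1.732 (Δ 0.052).

16:9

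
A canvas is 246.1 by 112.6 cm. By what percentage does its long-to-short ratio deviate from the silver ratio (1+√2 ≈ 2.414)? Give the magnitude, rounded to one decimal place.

Ratio = 246.1 / 112.6 ≈ 2.1856.
Ideal silver ratio ≈ 2.4142. |2.1856 − 2.4142| / 2.4142 ≈ 9.47% → 9.5%.

9.5%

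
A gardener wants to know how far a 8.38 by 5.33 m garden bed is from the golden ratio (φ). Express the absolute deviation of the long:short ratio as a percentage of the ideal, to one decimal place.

2.8%

Ratio = 8.38 / 5.33 ≈ 1.5722.
Ideal golden ratio ≈ 1.6180. |1.5722 − 1.6180| / 1.6180 ≈ 2.83% → 2.8%.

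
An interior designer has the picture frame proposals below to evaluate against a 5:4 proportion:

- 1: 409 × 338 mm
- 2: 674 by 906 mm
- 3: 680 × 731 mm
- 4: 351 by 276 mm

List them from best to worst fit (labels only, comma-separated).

1: 409/338 ≈ 1.210 → |1.210 − 1.250| = 0.040
2: 906/674 ≈ 1.344 → |1.344 − 1.250| = 0.094
3: 731/680 ≈ 1.075 → |1.075 − 1.250| = 0.175
4: 351/276 ≈ 1.272 → |1.272 − 1.250| = 0.022

4, 1, 2, 3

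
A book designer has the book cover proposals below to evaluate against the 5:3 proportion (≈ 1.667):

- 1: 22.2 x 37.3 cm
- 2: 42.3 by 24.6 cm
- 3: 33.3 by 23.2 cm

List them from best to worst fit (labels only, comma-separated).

Ratios: 1 = 37.3 / 22.2 ≈ 1.680; 2 = 42.3 / 24.6 ≈ 1.720; 3 = 33.3 / 23.2 ≈ 1.435.
|Δ from 1.667|: 1 0.013; 2 0.053; 3 0.232.

1, 2, 3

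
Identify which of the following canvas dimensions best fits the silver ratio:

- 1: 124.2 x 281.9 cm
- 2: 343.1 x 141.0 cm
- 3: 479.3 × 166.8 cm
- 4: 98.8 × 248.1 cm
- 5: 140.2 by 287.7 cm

2

Target silver ratio ≈ 2.414.
1: 2.270 (Δ0.144)  2: 2.433 (Δ0.019)  3: 2.874 (Δ0.460)  4: 2.511 (Δ0.097)  5: 2.052 (Δ0.362)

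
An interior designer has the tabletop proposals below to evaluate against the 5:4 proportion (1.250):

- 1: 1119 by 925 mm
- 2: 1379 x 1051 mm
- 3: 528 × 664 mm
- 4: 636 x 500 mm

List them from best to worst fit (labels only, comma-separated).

3, 4, 1, 2

1: 1119/925 ≈ 1.210 → |1.210 − 1.250| = 0.040
2: 1379/1051 ≈ 1.312 → |1.312 − 1.250| = 0.062
3: 664/528 ≈ 1.258 → |1.258 − 1.250| = 0.008
4: 636/500 ≈ 1.272 → |1.272 − 1.250| = 0.022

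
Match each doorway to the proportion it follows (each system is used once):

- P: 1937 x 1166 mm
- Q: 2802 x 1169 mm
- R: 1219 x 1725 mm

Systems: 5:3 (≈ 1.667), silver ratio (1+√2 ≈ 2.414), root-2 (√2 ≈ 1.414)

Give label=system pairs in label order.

P=5:3, Q=silver ratio, R=root-2

Ratios: P ≈ 1.661; Q ≈ 2.397; R ≈ 1.415.
Targets: 5:3 ≈ 1.667; silver ratio ≈ 2.414; root-2 ≈ 1.414.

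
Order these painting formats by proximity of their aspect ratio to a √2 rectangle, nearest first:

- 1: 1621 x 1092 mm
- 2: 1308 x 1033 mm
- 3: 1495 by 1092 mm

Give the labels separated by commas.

3, 1, 2

1: 1621/1092 ≈ 1.484 → |1.484 − 1.414| = 0.070
2: 1308/1033 ≈ 1.266 → |1.266 − 1.414| = 0.148
3: 1495/1092 ≈ 1.369 → |1.369 − 1.414| = 0.045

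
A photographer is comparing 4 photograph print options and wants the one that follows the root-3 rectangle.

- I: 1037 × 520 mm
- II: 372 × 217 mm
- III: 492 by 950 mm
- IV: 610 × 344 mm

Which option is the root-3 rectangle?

Ratios (long/short): I ≈ 1.994; II ≈ 1.714; III ≈ 1.931; IV ≈ 1.773.
root-3 ≈ 1.732; option II is nearest (Δ 0.018).

II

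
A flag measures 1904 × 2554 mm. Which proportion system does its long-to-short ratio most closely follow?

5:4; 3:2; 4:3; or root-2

Ratio = 2554 / 1904 ≈ 1.341.
Distances: 5:4 1.250 (Δ 0.091); 3:2 1.500 (Δ 0.159); 4:3 1.333 (Δ 0.008); root-2 1.414 (Δ 0.073).

4:3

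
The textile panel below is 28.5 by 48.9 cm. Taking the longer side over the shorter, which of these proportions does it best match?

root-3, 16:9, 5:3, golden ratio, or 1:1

48.9/28.5 ≈ 1.716. Nearest candidates are root-3 (1.732, off by 0.016) and 5:3 (1.667, off by 0.049).

root-3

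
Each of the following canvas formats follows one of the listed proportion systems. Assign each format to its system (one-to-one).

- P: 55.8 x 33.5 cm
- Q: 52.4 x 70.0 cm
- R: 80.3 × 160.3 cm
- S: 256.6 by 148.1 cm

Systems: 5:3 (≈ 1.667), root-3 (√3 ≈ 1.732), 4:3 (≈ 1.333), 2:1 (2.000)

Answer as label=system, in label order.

P = 55.8/33.5 ≈ 1.666 → 5:3 (1.667)
Q = 70.0/52.4 ≈ 1.336 → 4:3 (1.333)
R = 160.3/80.3 ≈ 1.996 → 2:1 (2.000)
S = 256.6/148.1 ≈ 1.733 → root-3 (1.732)

P=5:3, Q=4:3, R=2:1, S=root-3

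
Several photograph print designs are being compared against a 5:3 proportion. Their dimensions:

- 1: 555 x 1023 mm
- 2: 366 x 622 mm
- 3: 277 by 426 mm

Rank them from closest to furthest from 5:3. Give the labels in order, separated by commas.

Ratios: 1 = 1023 / 555 ≈ 1.843; 2 = 622 / 366 ≈ 1.699; 3 = 426 / 277 ≈ 1.538.
|Δ from 1.667|: 1 0.176; 2 0.032; 3 0.129.

2, 3, 1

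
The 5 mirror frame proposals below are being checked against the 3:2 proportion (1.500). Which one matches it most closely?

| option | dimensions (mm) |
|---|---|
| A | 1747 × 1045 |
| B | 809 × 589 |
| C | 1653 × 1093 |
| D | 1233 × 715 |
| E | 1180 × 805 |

C

Target 3:2 ≈ 1.500.
A: 1.672 (Δ0.172)  B: 1.374 (Δ0.126)  C: 1.512 (Δ0.012)  D: 1.724 (Δ0.224)  E: 1.466 (Δ0.034)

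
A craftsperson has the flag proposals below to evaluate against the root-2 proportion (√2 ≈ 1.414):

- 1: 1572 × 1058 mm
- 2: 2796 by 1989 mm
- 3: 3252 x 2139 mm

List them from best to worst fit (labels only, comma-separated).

1: 1572/1058 ≈ 1.486 → |1.486 − 1.414| = 0.072
2: 2796/1989 ≈ 1.406 → |1.406 − 1.414| = 0.008
3: 3252/2139 ≈ 1.520 → |1.520 − 1.414| = 0.106

2, 1, 3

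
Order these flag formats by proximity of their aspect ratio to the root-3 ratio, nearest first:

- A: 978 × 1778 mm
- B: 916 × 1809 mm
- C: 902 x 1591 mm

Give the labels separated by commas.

C, A, B

Ratios: A = 1778 / 978 ≈ 1.818; B = 1809 / 916 ≈ 1.975; C = 1591 / 902 ≈ 1.764.
|Δ from 1.732|: A 0.086; B 0.243; C 0.032.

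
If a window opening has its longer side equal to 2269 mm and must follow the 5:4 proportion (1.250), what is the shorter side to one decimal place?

1815.2 mm

5:4 = 1.25000.
Shorter side = 2269 ÷ 1.25000 ≈ 1815.200 → 1815.2 mm.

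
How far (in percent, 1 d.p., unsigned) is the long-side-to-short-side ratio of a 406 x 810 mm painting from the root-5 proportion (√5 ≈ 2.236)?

Ratio = 810 / 406 ≈ 1.9951.
Ideal root-5 ≈ 2.2361. |1.9951 − 2.2361| / 2.2361 ≈ 10.78% → 10.8%.

10.8%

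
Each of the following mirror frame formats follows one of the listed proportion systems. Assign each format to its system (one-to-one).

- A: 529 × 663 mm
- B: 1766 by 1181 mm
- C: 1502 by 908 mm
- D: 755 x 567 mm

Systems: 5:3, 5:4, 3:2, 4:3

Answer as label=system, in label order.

Ratios: A ≈ 1.253; B ≈ 1.495; C ≈ 1.654; D ≈ 1.332.
Targets: 5:3 ≈ 1.667; 5:4 ≈ 1.250; 3:2 ≈ 1.500; 4:3 ≈ 1.333.

A=5:4, B=3:2, C=5:3, D=4:3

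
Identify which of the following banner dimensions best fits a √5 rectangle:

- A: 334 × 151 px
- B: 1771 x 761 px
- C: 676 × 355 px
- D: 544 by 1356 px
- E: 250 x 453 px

Target root-5 ≈ 2.236.
A: 2.212 (Δ0.024)  B: 2.327 (Δ0.091)  C: 1.904 (Δ0.332)  D: 2.493 (Δ0.257)  E: 1.812 (Δ0.424)

A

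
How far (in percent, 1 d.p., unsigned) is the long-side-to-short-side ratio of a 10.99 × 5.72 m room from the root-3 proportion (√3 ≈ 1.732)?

Ratio = 10.99 / 5.72 ≈ 1.9213.
Ideal root-3 ≈ 1.7321. |1.9213 − 1.7321| / 1.7321 ≈ 10.92% → 10.9%.

10.9%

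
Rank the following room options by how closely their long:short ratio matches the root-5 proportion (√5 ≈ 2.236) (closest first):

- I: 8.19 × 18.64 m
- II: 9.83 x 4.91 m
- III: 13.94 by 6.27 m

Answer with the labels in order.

III, I, II

I: 18.64/8.19 ≈ 2.276 → |2.276 − 2.236| = 0.040
II: 9.83/4.91 ≈ 2.002 → |2.002 − 2.236| = 0.234
III: 13.94/6.27 ≈ 2.223 → |2.223 − 2.236| = 0.013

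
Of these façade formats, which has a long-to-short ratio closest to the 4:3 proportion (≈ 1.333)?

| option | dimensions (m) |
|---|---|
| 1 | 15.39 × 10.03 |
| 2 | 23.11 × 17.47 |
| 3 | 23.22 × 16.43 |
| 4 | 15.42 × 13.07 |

Ratios (long/short): 1 ≈ 1.534; 2 ≈ 1.323; 3 ≈ 1.413; 4 ≈ 1.180.
4:3 ≈ 1.333; option 2 is nearest (Δ 0.010).

2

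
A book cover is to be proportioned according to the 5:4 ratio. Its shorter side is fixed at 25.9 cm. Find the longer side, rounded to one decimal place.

32.4 cm

5:4 = 1.25000.
Longer side = 25.9 × 1.25000 ≈ 32.375 → 32.4 cm.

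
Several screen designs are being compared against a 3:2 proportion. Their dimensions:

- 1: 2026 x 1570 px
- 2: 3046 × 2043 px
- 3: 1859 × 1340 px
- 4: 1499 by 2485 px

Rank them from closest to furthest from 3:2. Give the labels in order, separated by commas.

Ratios: 1 = 2026 / 1570 ≈ 1.290; 2 = 3046 / 2043 ≈ 1.491; 3 = 1859 / 1340 ≈ 1.387; 4 = 2485 / 1499 ≈ 1.658.
|Δ from 1.500|: 1 0.210; 2 0.009; 3 0.113; 4 0.158.

2, 3, 4, 1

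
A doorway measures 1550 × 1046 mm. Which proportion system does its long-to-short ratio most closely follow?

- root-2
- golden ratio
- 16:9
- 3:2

1550/1046 ≈ 1.482. Nearest candidates are 3:2 (1.500, off by 0.018) and root-2 (1.414, off by 0.068).

3:2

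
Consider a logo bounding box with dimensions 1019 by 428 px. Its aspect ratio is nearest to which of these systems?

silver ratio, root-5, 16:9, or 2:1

silver ratio

Ratio = 1019 / 428 ≈ 2.381.
Distances: silver ratio 2.414 (Δ 0.033); root-5 2.236 (Δ 0.145); 16:9 1.778 (Δ 0.603); 2:1 2.000 (Δ 0.381).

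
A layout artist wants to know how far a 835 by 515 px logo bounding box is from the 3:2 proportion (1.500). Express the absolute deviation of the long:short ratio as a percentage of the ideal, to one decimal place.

Ratio = 835 / 515 ≈ 1.6214.
Ideal 3:2 = 1.5000. |1.6214 − 1.5000| / 1.5000 ≈ 8.09% → 8.1%.

8.1%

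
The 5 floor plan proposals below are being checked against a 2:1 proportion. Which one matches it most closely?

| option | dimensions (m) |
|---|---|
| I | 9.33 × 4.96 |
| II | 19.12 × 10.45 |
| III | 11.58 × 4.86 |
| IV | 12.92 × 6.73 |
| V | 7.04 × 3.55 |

Ratios (long/short): I ≈ 1.881; II ≈ 1.830; III ≈ 2.383; IV ≈ 1.920; V ≈ 1.983.
2:1 ≈ 2.000; option V is nearest (Δ 0.017).

V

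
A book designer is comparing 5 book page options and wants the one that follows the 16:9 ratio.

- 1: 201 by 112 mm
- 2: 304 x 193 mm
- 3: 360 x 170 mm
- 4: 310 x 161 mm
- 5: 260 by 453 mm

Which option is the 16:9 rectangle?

Target 16:9 ≈ 1.778.
1: 1.795 (Δ0.017)  2: 1.575 (Δ0.203)  3: 2.118 (Δ0.340)  4: 1.925 (Δ0.147)  5: 1.742 (Δ0.036)

1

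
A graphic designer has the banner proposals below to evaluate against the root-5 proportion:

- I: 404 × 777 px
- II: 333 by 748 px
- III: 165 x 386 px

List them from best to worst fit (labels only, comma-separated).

II, III, I

I: 777/404 ≈ 1.923 → |1.923 − 2.236| = 0.313
II: 748/333 ≈ 2.246 → |2.246 − 2.236| = 0.010
III: 386/165 ≈ 2.339 → |2.339 − 2.236| = 0.103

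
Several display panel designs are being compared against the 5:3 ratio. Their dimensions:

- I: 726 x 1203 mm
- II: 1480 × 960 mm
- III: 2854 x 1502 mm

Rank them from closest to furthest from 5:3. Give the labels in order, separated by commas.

I: 1203/726 ≈ 1.657 → |1.657 − 1.667| = 0.010
II: 1480/960 ≈ 1.542 → |1.542 − 1.667| = 0.125
III: 2854/1502 ≈ 1.900 → |1.900 − 1.667| = 0.233

I, II, III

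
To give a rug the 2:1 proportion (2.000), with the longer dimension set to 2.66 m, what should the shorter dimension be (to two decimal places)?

2:1 = 2.00000.
Shorter side = 2.66 ÷ 2.00000 ≈ 1.3300 → 1.33 m.

1.33 m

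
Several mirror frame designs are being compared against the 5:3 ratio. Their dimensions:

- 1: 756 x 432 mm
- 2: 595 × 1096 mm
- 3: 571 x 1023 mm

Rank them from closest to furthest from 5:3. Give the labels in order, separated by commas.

Ratios: 1 = 756 / 432 ≈ 1.750; 2 = 1096 / 595 ≈ 1.842; 3 = 1023 / 571 ≈ 1.792.
|Δ from 1.667|: 1 0.083; 2 0.175; 3 0.125.

1, 3, 2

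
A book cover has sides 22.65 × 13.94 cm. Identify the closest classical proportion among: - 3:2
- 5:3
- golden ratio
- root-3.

golden ratio

22.65/13.94 ≈ 1.625. Nearest candidates are golden ratio (1.618, off by 0.007) and 5:3 (1.667, off by 0.042).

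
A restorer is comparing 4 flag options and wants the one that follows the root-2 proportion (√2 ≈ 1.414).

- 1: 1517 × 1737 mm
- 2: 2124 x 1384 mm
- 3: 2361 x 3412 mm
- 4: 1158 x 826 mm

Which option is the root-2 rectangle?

Target root-2 ≈ 1.414.
1: 1.145 (Δ0.269)  2: 1.535 (Δ0.121)  3: 1.445 (Δ0.031)  4: 1.402 (Δ0.012)

4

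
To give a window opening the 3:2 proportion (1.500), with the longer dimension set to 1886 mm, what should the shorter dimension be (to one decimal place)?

1257.3 mm

3:2 = 1.50000.
Shorter side = 1886 ÷ 1.50000 ≈ 1257.333 → 1257.3 mm.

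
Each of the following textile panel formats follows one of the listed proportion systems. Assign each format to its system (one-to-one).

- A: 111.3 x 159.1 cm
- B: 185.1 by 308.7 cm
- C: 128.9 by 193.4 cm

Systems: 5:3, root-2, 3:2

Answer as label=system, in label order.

A=root-2, B=5:3, C=3:2

Ratios: A ≈ 1.429; B ≈ 1.668; C ≈ 1.500.
Targets: 5:3 ≈ 1.667; root-2 ≈ 1.414; 3:2 ≈ 1.500.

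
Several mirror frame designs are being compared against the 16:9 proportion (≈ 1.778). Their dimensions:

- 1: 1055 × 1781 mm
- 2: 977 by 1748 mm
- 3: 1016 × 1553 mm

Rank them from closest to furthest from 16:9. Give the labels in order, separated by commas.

1: 1781/1055 ≈ 1.688 → |1.688 − 1.778| = 0.090
2: 1748/977 ≈ 1.789 → |1.789 − 1.778| = 0.011
3: 1553/1016 ≈ 1.529 → |1.529 − 1.778| = 0.249

2, 1, 3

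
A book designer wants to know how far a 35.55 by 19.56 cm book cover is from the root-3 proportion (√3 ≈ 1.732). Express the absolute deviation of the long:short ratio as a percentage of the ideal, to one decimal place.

Ratio = 35.55 / 19.56 ≈ 1.8175.
Ideal root-3 ≈ 1.7321. |1.8175 − 1.7321| / 1.7321 ≈ 4.93% → 4.9%.

4.9%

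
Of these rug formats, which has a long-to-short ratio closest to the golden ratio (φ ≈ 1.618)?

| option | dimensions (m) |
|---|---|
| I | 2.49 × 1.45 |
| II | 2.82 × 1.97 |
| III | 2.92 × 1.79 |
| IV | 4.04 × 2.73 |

Ratios (long/short): I ≈ 1.717; II ≈ 1.431; III ≈ 1.631; IV ≈ 1.480.
golden ratio ≈ 1.618; option III is nearest (Δ 0.013).

III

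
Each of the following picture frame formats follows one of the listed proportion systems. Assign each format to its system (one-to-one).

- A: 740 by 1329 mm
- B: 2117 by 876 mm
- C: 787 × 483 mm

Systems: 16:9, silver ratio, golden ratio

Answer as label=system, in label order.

A=16:9, B=silver ratio, C=golden ratio

Ratios: A ≈ 1.796; B ≈ 2.417; C ≈ 1.629.
Targets: 16:9 ≈ 1.778; silver ratio ≈ 2.414; golden ratio ≈ 1.618.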